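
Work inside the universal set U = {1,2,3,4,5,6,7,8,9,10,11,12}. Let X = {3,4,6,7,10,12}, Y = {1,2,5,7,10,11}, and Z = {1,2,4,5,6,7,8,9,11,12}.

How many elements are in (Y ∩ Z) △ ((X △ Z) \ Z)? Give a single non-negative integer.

7

Y ∩ Z = {1,2,5,7,11}
X △ Z = {1,2,3,5,8,9,10,11}
(X △ Z) \ Z = {3,10}
(Y ∩ Z) △ ((X △ Z) \ Z) = {1,2,3,5,7,10,11}
|(Y ∩ Z) △ ((X △ Z) \ Z)| = 7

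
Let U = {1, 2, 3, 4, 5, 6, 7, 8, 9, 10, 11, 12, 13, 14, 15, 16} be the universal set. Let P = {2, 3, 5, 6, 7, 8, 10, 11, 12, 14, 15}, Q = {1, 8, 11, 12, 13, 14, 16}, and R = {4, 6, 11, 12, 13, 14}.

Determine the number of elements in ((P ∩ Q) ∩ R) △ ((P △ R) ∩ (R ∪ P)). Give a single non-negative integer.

12

P ∩ Q = {8, 11, 12, 14}
(P ∩ Q) ∩ R = {11, 12, 14}
P △ R = {2, 3, 4, 5, 7, 8, 10, 13, 15}
R ∪ P = {2, 3, 4, 5, 6, 7, 8, 10, 11, 12, 13, 14, 15}
(P △ R) ∩ (R ∪ P) = {2, 3, 4, 5, 7, 8, 10, 13, 15}
((P ∩ Q) ∩ R) △ ((P △ R) ∩ (R ∪ P)) = {2, 3, 4, 5, 7, 8, 10, 11, 12, 13, 14, 15}
|((P ∩ Q) ∩ R) △ ((P △ R) ∩ (R ∪ P))| = 12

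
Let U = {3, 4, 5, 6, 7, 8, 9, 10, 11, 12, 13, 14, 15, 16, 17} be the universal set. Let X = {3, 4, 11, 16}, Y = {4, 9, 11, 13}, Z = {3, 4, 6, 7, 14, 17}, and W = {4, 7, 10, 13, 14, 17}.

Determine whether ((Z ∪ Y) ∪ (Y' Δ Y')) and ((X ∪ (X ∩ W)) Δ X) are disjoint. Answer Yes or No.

Z ∪ Y = {3, 4, 6, 7, 9, 11, 13, 14, 17}
Y' = {3, 5, 6, 7, 8, 10, 12, 14, 15, 16, 17}
Y' Δ Y' = {}
(Z ∪ Y) ∪ (Y' Δ Y') = {3, 4, 6, 7, 9, 11, 13, 14, 17}
X ∩ W = {4}
X ∪ (X ∩ W) = {3, 4, 11, 16}
(X ∪ (X ∩ W)) Δ X = {}
{3, 4, 6, 7, 9, 11, 13, 14, 17} and {} share no elements.

Yes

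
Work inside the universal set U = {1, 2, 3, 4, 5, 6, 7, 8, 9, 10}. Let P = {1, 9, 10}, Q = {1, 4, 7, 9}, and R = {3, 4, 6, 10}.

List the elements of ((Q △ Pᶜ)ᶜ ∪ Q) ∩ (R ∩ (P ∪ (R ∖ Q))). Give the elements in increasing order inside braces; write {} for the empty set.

Pᶜ = {2, 3, 4, 5, 6, 7, 8}
Q △ Pᶜ = {1, 2, 3, 5, 6, 8, 9}
(Q △ Pᶜ)ᶜ = {4, 7, 10}
(Q △ Pᶜ)ᶜ ∪ Q = {1, 4, 7, 9, 10}
R ∖ Q = {3, 6, 10}
P ∪ (R ∖ Q) = {1, 3, 6, 9, 10}
R ∩ (P ∪ (R ∖ Q)) = {3, 6, 10}
((Q △ Pᶜ)ᶜ ∪ Q) ∩ (R ∩ (P ∪ (R ∖ Q))) = {10}

{10}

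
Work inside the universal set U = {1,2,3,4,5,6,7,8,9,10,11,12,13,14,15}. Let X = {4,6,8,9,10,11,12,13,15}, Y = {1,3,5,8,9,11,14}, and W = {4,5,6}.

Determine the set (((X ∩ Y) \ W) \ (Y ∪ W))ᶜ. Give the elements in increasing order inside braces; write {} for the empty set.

X ∩ Y = {8,9,11}
(X ∩ Y) \ W = {8,9,11}
Y ∪ W = {1,3,4,5,6,8,9,11,14}
((X ∩ Y) \ W) \ (Y ∪ W) = {}
(((X ∩ Y) \ W) \ (Y ∪ W))ᶜ = {1,2,3,4,5,6,7,8,9,10,11,12,13,14,15}

{1,2,3,4,5,6,7,8,9,10,11,12,13,14,15}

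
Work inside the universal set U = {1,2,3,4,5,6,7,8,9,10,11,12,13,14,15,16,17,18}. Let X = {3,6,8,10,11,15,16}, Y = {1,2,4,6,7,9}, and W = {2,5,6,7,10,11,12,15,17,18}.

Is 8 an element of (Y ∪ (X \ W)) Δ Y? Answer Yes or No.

8 ∈ X and 8 ∉ W, so 8 ∈ X \ W
8 ∉ Y and 8 ∈ (X \ W), so 8 ∈ Y ∪ (X \ W)
8 ∈ (Y ∪ (X \ W)) and 8 ∉ Y, so 8 ∈ (Y ∪ (X \ W)) Δ Y

Yes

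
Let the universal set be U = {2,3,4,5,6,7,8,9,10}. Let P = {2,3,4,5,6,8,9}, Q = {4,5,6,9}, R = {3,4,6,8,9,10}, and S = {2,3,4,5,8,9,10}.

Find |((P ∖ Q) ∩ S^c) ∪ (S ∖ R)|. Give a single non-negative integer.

P ∖ Q = {2,3,8}
S^c = {6,7}
(P ∖ Q) ∩ S^c = {}
S ∖ R = {2,5}
((P ∖ Q) ∩ S^c) ∪ (S ∖ R) = {2,5}
|((P ∖ Q) ∩ S^c) ∪ (S ∖ R)| = 2

2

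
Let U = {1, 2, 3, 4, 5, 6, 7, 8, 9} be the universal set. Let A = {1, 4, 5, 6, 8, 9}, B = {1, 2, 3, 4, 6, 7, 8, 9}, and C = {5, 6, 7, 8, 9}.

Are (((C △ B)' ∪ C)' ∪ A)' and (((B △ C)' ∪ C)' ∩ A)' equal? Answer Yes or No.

C △ B = {1, 2, 3, 4, 5}
(C △ B)' = {6, 7, 8, 9}
(C △ B)' ∪ C = {5, 6, 7, 8, 9}
((C △ B)' ∪ C)' = {1, 2, 3, 4}
((C △ B)' ∪ C)' ∪ A = {1, 2, 3, 4, 5, 6, 8, 9}
(((C △ B)' ∪ C)' ∪ A)' = {7}
B △ C = {1, 2, 3, 4, 5}
(B △ C)' = {6, 7, 8, 9}
(B △ C)' ∪ C = {5, 6, 7, 8, 9}
((B △ C)' ∪ C)' = {1, 2, 3, 4}
((B △ C)' ∪ C)' ∩ A = {1, 4}
(((B △ C)' ∪ C)' ∩ A)' = {2, 3, 5, 6, 7, 8, 9}
2 ∈ (((B △ C)' ∪ C)' ∩ A)' but 2 ∉ (((C △ B)' ∪ C)' ∪ A)', so they differ.

No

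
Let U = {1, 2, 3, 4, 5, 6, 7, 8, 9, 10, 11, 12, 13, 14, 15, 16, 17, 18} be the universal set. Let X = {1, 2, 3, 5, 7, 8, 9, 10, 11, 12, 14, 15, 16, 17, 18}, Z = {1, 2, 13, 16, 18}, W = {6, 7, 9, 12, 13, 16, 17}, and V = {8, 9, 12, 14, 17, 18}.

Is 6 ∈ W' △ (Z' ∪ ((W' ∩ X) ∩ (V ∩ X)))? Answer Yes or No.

6 ∈ W, so 6 ∉ W'
6 ∉ Z, so 6 ∈ Z'
6 ∈ W, so 6 ∉ W'
6 ∉ W' and 6 ∉ X, so 6 ∉ W' ∩ X
6 ∉ V and 6 ∉ X, so 6 ∉ V ∩ X
6 ∉ (W' ∩ X) and 6 ∉ (V ∩ X), so 6 ∉ (W' ∩ X) ∩ (V ∩ X)
6 ∈ Z' and 6 ∉ ((W' ∩ X) ∩ (V ∩ X)), so 6 ∈ Z' ∪ ((W' ∩ X) ∩ (V ∩ X))
6 ∉ W' and 6 ∈ (Z' ∪ ((W' ∩ X) ∩ (V ∩ X))), so 6 ∈ W' △ (Z' ∪ ((W' ∩ X) ∩ (V ∩ X)))

Yes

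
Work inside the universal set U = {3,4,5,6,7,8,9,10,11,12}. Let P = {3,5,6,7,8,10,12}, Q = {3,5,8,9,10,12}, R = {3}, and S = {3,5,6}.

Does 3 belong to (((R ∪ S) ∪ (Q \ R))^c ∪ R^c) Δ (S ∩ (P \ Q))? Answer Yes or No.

3 ∈ R and 3 ∈ S, so 3 ∈ R ∪ S
3 ∈ Q and 3 ∈ R, so 3 ∉ Q \ R
3 ∈ (R ∪ S) and 3 ∉ (Q \ R), so 3 ∈ (R ∪ S) ∪ (Q \ R)
3 ∉ ((R ∪ S) ∪ (Q \ R))^c since 3 ∈ ((R ∪ S) ∪ (Q \ R))
3 ∈ R, so 3 ∉ R^c
3 ∉ ((R ∪ S) ∪ (Q \ R))^c and 3 ∉ R^c, so 3 ∉ ((R ∪ S) ∪ (Q \ R))^c ∪ R^c
3 ∈ P and 3 ∈ Q, so 3 ∉ P \ Q
3 ∈ S and 3 ∉ (P \ Q), so 3 ∉ S ∩ (P \ Q)
3 ∉ (((R ∪ S) ∪ (Q \ R))^c ∪ R^c) and 3 ∉ (S ∩ (P \ Q)), so 3 ∉ (((R ∪ S) ∪ (Q \ R))^c ∪ R^c) Δ (S ∩ (P \ Q))

No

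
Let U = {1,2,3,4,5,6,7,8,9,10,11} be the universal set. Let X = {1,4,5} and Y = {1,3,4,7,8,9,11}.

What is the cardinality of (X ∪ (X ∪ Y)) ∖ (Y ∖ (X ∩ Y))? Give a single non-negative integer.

3

X ∪ Y = {1,3,4,5,7,8,9,11}
X ∪ (X ∪ Y) = {1,3,4,5,7,8,9,11}
X ∩ Y = {1,4}
Y ∖ (X ∩ Y) = {3,7,8,9,11}
(X ∪ (X ∪ Y)) ∖ (Y ∖ (X ∩ Y)) = {1,4,5}
|(X ∪ (X ∪ Y)) ∖ (Y ∖ (X ∩ Y))| = 3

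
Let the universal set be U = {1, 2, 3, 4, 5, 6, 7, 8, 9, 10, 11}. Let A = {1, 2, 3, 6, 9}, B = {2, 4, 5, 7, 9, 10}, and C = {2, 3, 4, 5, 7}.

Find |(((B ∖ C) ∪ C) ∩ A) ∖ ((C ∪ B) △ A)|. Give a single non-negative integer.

3

B ∖ C = {9, 10}
(B ∖ C) ∪ C = {2, 3, 4, 5, 7, 9, 10}
((B ∖ C) ∪ C) ∩ A = {2, 3, 9}
C ∪ B = {2, 3, 4, 5, 7, 9, 10}
(C ∪ B) △ A = {1, 4, 5, 6, 7, 10}
(((B ∖ C) ∪ C) ∩ A) ∖ ((C ∪ B) △ A) = {2, 3, 9}
|(((B ∖ C) ∪ C) ∩ A) ∖ ((C ∪ B) △ A)| = 3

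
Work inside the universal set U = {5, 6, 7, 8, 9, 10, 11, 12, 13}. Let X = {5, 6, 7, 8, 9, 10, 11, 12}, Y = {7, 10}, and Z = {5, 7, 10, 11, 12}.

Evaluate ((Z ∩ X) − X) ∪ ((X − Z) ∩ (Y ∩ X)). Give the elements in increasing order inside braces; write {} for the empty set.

{}

Z ∩ X = {5, 7, 10, 11, 12}
(Z ∩ X) − X = {}
X − Z = {6, 8, 9}
Y ∩ X = {7, 10}
(X − Z) ∩ (Y ∩ X) = {}
((Z ∩ X) − X) ∪ ((X − Z) ∩ (Y ∩ X)) = {}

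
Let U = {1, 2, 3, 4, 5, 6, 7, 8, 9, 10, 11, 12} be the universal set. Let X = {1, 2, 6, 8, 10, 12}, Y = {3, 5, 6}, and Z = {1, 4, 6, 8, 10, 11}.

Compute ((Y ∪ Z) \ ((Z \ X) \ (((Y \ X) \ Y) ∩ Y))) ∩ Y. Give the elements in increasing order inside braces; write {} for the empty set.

{3, 5, 6}

Y ∪ Z = {1, 3, 4, 5, 6, 8, 10, 11}
Z \ X = {4, 11}
Y \ X = {3, 5}
(Y \ X) \ Y = {}
((Y \ X) \ Y) ∩ Y = {}
(Z \ X) \ (((Y \ X) \ Y) ∩ Y) = {4, 11}
(Y ∪ Z) \ ((Z \ X) \ (((Y \ X) \ Y) ∩ Y)) = {1, 3, 5, 6, 8, 10}
((Y ∪ Z) \ ((Z \ X) \ (((Y \ X) \ Y) ∩ Y))) ∩ Y = {3, 5, 6}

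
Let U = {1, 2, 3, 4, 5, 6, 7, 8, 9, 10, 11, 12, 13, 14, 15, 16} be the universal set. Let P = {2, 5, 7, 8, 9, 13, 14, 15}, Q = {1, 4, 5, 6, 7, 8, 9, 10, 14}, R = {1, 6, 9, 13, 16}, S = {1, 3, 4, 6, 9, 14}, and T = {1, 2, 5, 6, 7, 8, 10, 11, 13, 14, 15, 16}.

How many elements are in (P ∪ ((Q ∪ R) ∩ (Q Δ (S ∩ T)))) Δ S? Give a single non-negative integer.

Q ∪ R = {1, 4, 5, 6, 7, 8, 9, 10, 13, 14, 16}
S ∩ T = {1, 6, 14}
Q Δ (S ∩ T) = {4, 5, 7, 8, 9, 10}
(Q ∪ R) ∩ (Q Δ (S ∩ T)) = {4, 5, 7, 8, 9, 10}
P ∪ ((Q ∪ R) ∩ (Q Δ (S ∩ T))) = {2, 4, 5, 7, 8, 9, 10, 13, 14, 15}
(P ∪ ((Q ∪ R) ∩ (Q Δ (S ∩ T)))) Δ S = {1, 2, 3, 5, 6, 7, 8, 10, 13, 15}
|(P ∪ ((Q ∪ R) ∩ (Q Δ (S ∩ T)))) Δ S| = 10

10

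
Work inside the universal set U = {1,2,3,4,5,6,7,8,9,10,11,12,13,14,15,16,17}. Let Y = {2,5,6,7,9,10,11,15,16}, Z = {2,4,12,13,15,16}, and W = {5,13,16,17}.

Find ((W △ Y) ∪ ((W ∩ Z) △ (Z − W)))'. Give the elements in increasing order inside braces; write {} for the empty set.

W △ Y = {2,6,7,9,10,11,13,15,17}
W ∩ Z = {13,16}
Z − W = {2,4,12,15}
(W ∩ Z) △ (Z − W) = {2,4,12,13,15,16}
(W △ Y) ∪ ((W ∩ Z) △ (Z − W)) = {2,4,6,7,9,10,11,12,13,15,16,17}
((W △ Y) ∪ ((W ∩ Z) △ (Z − W)))' = {1,3,5,8,14}

{1,3,5,8,14}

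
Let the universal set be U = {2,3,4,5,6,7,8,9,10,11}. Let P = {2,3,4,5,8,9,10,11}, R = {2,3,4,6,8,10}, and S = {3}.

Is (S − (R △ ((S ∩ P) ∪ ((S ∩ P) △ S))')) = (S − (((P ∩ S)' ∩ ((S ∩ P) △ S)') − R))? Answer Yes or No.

No

S ∩ P = {3}
(S ∩ P) △ S = {}
(S ∩ P) ∪ ((S ∩ P) △ S) = {3}
((S ∩ P) ∪ ((S ∩ P) △ S))' = {2,4,5,6,7,8,9,10,11}
R △ ((S ∩ P) ∪ ((S ∩ P) △ S))' = {3,5,7,9,11}
S − (R △ ((S ∩ P) ∪ ((S ∩ P) △ S))') = {}
P ∩ S = {3}
(P ∩ S)' = {2,4,5,6,7,8,9,10,11}
((S ∩ P) △ S)' = {2,3,4,5,6,7,8,9,10,11}
(P ∩ S)' ∩ ((S ∩ P) △ S)' = {2,4,5,6,7,8,9,10,11}
((P ∩ S)' ∩ ((S ∩ P) △ S)') − R = {5,7,9,11}
S − (((P ∩ S)' ∩ ((S ∩ P) △ S)') − R) = {3}
3 ∈ S − (((P ∩ S)' ∩ ((S ∩ P) △ S)') − R) but 3 ∉ S − (R △ ((S ∩ P) ∪ ((S ∩ P) △ S))'), so they differ.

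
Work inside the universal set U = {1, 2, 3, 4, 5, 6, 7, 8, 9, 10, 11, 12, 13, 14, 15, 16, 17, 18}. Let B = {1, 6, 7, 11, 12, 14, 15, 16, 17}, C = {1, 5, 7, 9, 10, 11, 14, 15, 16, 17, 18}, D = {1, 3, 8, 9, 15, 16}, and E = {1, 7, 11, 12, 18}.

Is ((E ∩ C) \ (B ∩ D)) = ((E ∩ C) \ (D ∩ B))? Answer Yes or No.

Yes

E ∩ C = {1, 7, 11, 18}
B ∩ D = {1, 15, 16}
(E ∩ C) \ (B ∩ D) = {7, 11, 18}
D ∩ B = {1, 15, 16}
(E ∩ C) \ (D ∩ B) = {7, 11, 18}
Both equal {7, 11, 18}, so (E ∩ C) \ (B ∩ D) = (E ∩ C) \ (D ∩ B).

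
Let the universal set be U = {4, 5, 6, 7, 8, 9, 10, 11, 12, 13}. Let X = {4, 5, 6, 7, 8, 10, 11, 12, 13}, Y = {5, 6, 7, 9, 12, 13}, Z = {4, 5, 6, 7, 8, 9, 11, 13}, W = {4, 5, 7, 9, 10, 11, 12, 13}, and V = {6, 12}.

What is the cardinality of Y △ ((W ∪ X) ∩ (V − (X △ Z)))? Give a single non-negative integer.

W ∪ X = {4, 5, 6, 7, 8, 9, 10, 11, 12, 13}
X △ Z = {9, 10, 12}
V − (X △ Z) = {6}
(W ∪ X) ∩ (V − (X △ Z)) = {6}
Y △ ((W ∪ X) ∩ (V − (X △ Z))) = {5, 7, 9, 12, 13}
|Y △ ((W ∪ X) ∩ (V − (X △ Z)))| = 5

5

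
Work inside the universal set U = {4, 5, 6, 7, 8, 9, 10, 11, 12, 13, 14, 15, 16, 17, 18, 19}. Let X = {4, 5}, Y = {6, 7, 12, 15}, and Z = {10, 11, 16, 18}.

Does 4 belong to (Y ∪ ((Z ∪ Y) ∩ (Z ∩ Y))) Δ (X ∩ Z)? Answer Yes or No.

4 ∉ Z and 4 ∉ Y, so 4 ∉ Z ∪ Y
4 ∉ Z and 4 ∉ Y, so 4 ∉ Z ∩ Y
4 ∉ (Z ∪ Y) and 4 ∉ (Z ∩ Y), so 4 ∉ (Z ∪ Y) ∩ (Z ∩ Y)
4 ∉ Y and 4 ∉ ((Z ∪ Y) ∩ (Z ∩ Y)), so 4 ∉ Y ∪ ((Z ∪ Y) ∩ (Z ∩ Y))
4 ∈ X and 4 ∉ Z, so 4 ∉ X ∩ Z
4 ∉ (Y ∪ ((Z ∪ Y) ∩ (Z ∩ Y))) and 4 ∉ (X ∩ Z), so 4 ∉ (Y ∪ ((Z ∪ Y) ∩ (Z ∩ Y))) Δ (X ∩ Z)

No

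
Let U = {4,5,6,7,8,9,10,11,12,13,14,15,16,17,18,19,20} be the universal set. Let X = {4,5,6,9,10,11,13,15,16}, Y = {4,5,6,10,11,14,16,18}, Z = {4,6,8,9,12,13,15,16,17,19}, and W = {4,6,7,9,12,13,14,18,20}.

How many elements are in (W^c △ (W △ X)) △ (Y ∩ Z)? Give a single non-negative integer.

W^c = {5,8,10,11,15,16,17,19}
W △ X = {5,7,10,11,12,14,15,16,18,20}
W^c △ (W △ X) = {7,8,12,14,17,18,19,20}
Y ∩ Z = {4,6,16}
(W^c △ (W △ X)) △ (Y ∩ Z) = {4,6,7,8,12,14,16,17,18,19,20}
|(W^c △ (W △ X)) △ (Y ∩ Z)| = 11

11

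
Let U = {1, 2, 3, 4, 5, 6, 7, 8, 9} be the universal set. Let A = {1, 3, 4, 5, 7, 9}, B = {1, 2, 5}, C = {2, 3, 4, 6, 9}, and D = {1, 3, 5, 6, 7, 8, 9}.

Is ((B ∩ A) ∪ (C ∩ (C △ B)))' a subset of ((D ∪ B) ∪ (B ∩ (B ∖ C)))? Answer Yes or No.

B ∩ A = {1, 5}
C △ B = {1, 3, 4, 5, 6, 9}
C ∩ (C △ B) = {3, 4, 6, 9}
(B ∩ A) ∪ (C ∩ (C △ B)) = {1, 3, 4, 5, 6, 9}
((B ∩ A) ∪ (C ∩ (C △ B)))' = {2, 7, 8}
D ∪ B = {1, 2, 3, 5, 6, 7, 8, 9}
B ∖ C = {1, 5}
B ∩ (B ∖ C) = {1, 5}
(D ∪ B) ∪ (B ∩ (B ∖ C)) = {1, 2, 3, 5, 6, 7, 8, 9}
Every element of {2, 7, 8} is in {1, 2, 3, 5, 6, 7, 8, 9}, so ((B ∩ A) ∪ (C ∩ (C △ B)))' ⊆ (D ∪ B) ∪ (B ∩ (B ∖ C)).

Yes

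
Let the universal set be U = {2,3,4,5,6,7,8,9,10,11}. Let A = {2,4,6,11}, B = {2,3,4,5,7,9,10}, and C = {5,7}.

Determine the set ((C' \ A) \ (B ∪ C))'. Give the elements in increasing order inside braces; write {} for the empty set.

{2,3,4,5,6,7,9,10,11}

C' = {2,3,4,6,8,9,10,11}
C' \ A = {3,8,9,10}
B ∪ C = {2,3,4,5,7,9,10}
(C' \ A) \ (B ∪ C) = {8}
((C' \ A) \ (B ∪ C))' = {2,3,4,5,6,7,9,10,11}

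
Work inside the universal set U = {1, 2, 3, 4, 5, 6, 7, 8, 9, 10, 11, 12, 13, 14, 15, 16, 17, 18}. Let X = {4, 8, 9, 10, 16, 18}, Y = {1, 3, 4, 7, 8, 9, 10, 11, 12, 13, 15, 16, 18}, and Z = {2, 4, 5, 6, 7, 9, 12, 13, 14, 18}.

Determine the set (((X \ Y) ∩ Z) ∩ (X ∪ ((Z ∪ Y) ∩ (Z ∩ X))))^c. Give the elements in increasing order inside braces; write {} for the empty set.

{1, 2, 3, 4, 5, 6, 7, 8, 9, 10, 11, 12, 13, 14, 15, 16, 17, 18}

X \ Y = {}
(X \ Y) ∩ Z = {}
Z ∪ Y = {1, 2, 3, 4, 5, 6, 7, 8, 9, 10, 11, 12, 13, 14, 15, 16, 18}
Z ∩ X = {4, 9, 18}
(Z ∪ Y) ∩ (Z ∩ X) = {4, 9, 18}
X ∪ ((Z ∪ Y) ∩ (Z ∩ X)) = {4, 8, 9, 10, 16, 18}
((X \ Y) ∩ Z) ∩ (X ∪ ((Z ∪ Y) ∩ (Z ∩ X))) = {}
(((X \ Y) ∩ Z) ∩ (X ∪ ((Z ∪ Y) ∩ (Z ∩ X))))^c = {1, 2, 3, 4, 5, 6, 7, 8, 9, 10, 11, 12, 13, 14, 15, 16, 17, 18}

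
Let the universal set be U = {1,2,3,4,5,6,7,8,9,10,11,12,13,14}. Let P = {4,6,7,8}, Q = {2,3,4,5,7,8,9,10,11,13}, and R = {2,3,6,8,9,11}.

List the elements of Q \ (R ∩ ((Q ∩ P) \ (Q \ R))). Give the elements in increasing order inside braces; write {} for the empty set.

Q ∩ P = {4,7,8}
Q \ R = {4,5,7,10,13}
(Q ∩ P) \ (Q \ R) = {8}
R ∩ ((Q ∩ P) \ (Q \ R)) = {8}
Q \ (R ∩ ((Q ∩ P) \ (Q \ R))) = {2,3,4,5,7,9,10,11,13}

{2,3,4,5,7,9,10,11,13}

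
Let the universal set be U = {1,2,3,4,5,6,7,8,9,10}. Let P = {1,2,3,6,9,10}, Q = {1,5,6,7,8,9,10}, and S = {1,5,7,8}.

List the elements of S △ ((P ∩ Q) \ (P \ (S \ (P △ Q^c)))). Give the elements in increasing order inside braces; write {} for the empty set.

P ∩ Q = {1,6,9,10}
Q^c = {2,3,4}
P △ Q^c = {1,4,6,9,10}
S \ (P △ Q^c) = {5,7,8}
P \ (S \ (P △ Q^c)) = {1,2,3,6,9,10}
(P ∩ Q) \ (P \ (S \ (P △ Q^c))) = {}
S △ ((P ∩ Q) \ (P \ (S \ (P △ Q^c)))) = {1,5,7,8}

{1,5,7,8}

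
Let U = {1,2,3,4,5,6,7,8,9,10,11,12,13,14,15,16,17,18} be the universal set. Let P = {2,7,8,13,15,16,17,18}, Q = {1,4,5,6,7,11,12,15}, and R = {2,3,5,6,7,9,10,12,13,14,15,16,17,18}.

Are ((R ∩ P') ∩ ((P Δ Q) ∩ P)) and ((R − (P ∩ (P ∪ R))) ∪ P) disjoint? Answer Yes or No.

P' = {1,3,4,5,6,9,10,11,12,14}
R ∩ P' = {3,5,6,9,10,12,14}
P Δ Q = {1,2,4,5,6,8,11,12,13,16,17,18}
(P Δ Q) ∩ P = {2,8,13,16,17,18}
(R ∩ P') ∩ ((P Δ Q) ∩ P) = {}
P ∪ R = {2,3,5,6,7,8,9,10,12,13,14,15,16,17,18}
P ∩ (P ∪ R) = {2,7,8,13,15,16,17,18}
R − (P ∩ (P ∪ R)) = {3,5,6,9,10,12,14}
(R − (P ∩ (P ∪ R))) ∪ P = {2,3,5,6,7,8,9,10,12,13,14,15,16,17,18}
{} and {2,3,5,6,7,8,9,10,12,13,14,15,16,17,18} share no elements.

Yes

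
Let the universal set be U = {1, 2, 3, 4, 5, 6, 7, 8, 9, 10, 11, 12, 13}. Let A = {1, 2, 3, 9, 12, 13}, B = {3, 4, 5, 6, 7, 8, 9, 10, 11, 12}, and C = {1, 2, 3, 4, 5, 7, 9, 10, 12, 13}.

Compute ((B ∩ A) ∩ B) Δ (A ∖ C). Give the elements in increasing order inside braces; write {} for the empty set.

{3, 9, 12}

B ∩ A = {3, 9, 12}
(B ∩ A) ∩ B = {3, 9, 12}
A ∖ C = {}
((B ∩ A) ∩ B) Δ (A ∖ C) = {3, 9, 12}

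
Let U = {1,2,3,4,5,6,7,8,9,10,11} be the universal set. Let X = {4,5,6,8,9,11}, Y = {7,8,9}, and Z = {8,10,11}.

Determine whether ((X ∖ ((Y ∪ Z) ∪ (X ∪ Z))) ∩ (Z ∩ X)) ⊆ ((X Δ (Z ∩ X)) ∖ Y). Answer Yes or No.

Yes

Y ∪ Z = {7,8,9,10,11}
X ∪ Z = {4,5,6,8,9,10,11}
(Y ∪ Z) ∪ (X ∪ Z) = {4,5,6,7,8,9,10,11}
X ∖ ((Y ∪ Z) ∪ (X ∪ Z)) = {}
Z ∩ X = {8,11}
(X ∖ ((Y ∪ Z) ∪ (X ∪ Z))) ∩ (Z ∩ X) = {}
X Δ (Z ∩ X) = {4,5,6,9}
(X Δ (Z ∩ X)) ∖ Y = {4,5,6}
Every element of {} is in {4,5,6}, so (X ∖ ((Y ∪ Z) ∪ (X ∪ Z))) ∩ (Z ∩ X) ⊆ (X Δ (Z ∩ X)) ∖ Y.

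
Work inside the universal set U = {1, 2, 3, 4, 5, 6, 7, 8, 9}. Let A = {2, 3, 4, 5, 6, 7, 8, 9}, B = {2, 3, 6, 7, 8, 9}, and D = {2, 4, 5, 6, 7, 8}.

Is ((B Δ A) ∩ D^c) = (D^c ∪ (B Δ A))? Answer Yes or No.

B Δ A = {4, 5}
D^c = {1, 3, 9}
(B Δ A) ∩ D^c = {}
D^c ∪ (B Δ A) = {1, 3, 4, 5, 9}
1 ∈ D^c ∪ (B Δ A) but 1 ∉ (B Δ A) ∩ D^c, so they differ.

No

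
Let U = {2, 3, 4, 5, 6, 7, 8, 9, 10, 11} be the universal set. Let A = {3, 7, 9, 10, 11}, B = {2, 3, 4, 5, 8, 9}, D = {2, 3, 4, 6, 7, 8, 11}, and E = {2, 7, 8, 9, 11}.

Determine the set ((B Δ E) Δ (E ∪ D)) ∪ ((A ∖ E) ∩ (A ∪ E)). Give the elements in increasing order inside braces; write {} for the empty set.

{2, 3, 5, 6, 8, 9, 10}

B Δ E = {3, 4, 5, 7, 11}
E ∪ D = {2, 3, 4, 6, 7, 8, 9, 11}
(B Δ E) Δ (E ∪ D) = {2, 5, 6, 8, 9}
A ∖ E = {3, 10}
A ∪ E = {2, 3, 7, 8, 9, 10, 11}
(A ∖ E) ∩ (A ∪ E) = {3, 10}
((B Δ E) Δ (E ∪ D)) ∪ ((A ∖ E) ∩ (A ∪ E)) = {2, 3, 5, 6, 8, 9, 10}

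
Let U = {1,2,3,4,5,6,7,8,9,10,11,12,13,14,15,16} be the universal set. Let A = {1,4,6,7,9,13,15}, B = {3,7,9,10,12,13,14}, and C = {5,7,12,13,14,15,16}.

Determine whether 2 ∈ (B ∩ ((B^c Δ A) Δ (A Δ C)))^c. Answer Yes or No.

Yes

2 ∉ B, so 2 ∈ B^c
2 ∈ B^c and 2 ∉ A, so 2 ∈ B^c Δ A
2 ∉ A and 2 ∉ C, so 2 ∉ A Δ C
2 ∈ (B^c Δ A) and 2 ∉ (A Δ C), so 2 ∈ (B^c Δ A) Δ (A Δ C)
2 ∉ B and 2 ∈ ((B^c Δ A) Δ (A Δ C)), so 2 ∉ B ∩ ((B^c Δ A) Δ (A Δ C))
2 ∈ (B ∩ ((B^c Δ A) Δ (A Δ C)))^c since 2 ∉ (B ∩ ((B^c Δ A) Δ (A Δ C)))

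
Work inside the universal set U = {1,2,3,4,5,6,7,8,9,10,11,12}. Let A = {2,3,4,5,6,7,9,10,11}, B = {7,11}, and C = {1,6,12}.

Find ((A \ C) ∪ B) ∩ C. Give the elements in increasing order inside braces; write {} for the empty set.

A \ C = {2,3,4,5,7,9,10,11}
(A \ C) ∪ B = {2,3,4,5,7,9,10,11}
((A \ C) ∪ B) ∩ C = {}

{}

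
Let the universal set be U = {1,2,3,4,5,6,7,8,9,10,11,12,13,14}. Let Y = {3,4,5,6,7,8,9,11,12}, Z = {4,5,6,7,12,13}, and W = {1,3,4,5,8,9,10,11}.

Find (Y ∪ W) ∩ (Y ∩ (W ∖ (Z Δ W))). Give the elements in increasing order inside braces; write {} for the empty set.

{4,5}

Y ∪ W = {1,3,4,5,6,7,8,9,10,11,12}
Z Δ W = {1,3,6,7,8,9,10,11,12,13}
W ∖ (Z Δ W) = {4,5}
Y ∩ (W ∖ (Z Δ W)) = {4,5}
(Y ∪ W) ∩ (Y ∩ (W ∖ (Z Δ W))) = {4,5}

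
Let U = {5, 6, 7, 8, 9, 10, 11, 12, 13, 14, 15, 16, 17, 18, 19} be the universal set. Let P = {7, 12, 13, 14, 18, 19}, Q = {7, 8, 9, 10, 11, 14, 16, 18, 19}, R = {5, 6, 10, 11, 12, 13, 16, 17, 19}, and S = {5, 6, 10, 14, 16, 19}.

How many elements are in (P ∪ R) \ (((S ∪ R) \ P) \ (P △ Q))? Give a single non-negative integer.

9

P ∪ R = {5, 6, 7, 10, 11, 12, 13, 14, 16, 17, 18, 19}
S ∪ R = {5, 6, 10, 11, 12, 13, 14, 16, 17, 19}
(S ∪ R) \ P = {5, 6, 10, 11, 16, 17}
P △ Q = {8, 9, 10, 11, 12, 13, 16}
((S ∪ R) \ P) \ (P △ Q) = {5, 6, 17}
(P ∪ R) \ (((S ∪ R) \ P) \ (P △ Q)) = {7, 10, 11, 12, 13, 14, 16, 18, 19}
|(P ∪ R) \ (((S ∪ R) \ P) \ (P △ Q))| = 9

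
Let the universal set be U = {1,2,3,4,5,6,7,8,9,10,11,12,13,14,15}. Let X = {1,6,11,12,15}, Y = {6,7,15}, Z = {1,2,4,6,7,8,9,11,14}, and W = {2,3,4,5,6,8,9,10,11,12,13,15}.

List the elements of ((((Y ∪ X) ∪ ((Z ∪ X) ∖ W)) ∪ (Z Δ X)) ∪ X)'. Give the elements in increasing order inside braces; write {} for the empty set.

Y ∪ X = {1,6,7,11,12,15}
Z ∪ X = {1,2,4,6,7,8,9,11,12,14,15}
(Z ∪ X) ∖ W = {1,7,14}
(Y ∪ X) ∪ ((Z ∪ X) ∖ W) = {1,6,7,11,12,14,15}
Z Δ X = {2,4,7,8,9,12,14,15}
((Y ∪ X) ∪ ((Z ∪ X) ∖ W)) ∪ (Z Δ X) = {1,2,4,6,7,8,9,11,12,14,15}
(((Y ∪ X) ∪ ((Z ∪ X) ∖ W)) ∪ (Z Δ X)) ∪ X = {1,2,4,6,7,8,9,11,12,14,15}
((((Y ∪ X) ∪ ((Z ∪ X) ∖ W)) ∪ (Z Δ X)) ∪ X)' = {3,5,10,13}

{3,5,10,13}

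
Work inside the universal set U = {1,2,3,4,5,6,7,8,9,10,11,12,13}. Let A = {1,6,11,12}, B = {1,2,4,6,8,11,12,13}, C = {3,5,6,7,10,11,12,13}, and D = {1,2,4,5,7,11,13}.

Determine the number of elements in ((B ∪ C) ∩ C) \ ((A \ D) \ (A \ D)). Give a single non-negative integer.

8

B ∪ C = {1,2,3,4,5,6,7,8,10,11,12,13}
(B ∪ C) ∩ C = {3,5,6,7,10,11,12,13}
A \ D = {6,12}
(A \ D) \ (A \ D) = {}
((B ∪ C) ∩ C) \ ((A \ D) \ (A \ D)) = {3,5,6,7,10,11,12,13}
|((B ∪ C) ∩ C) \ ((A \ D) \ (A \ D))| = 8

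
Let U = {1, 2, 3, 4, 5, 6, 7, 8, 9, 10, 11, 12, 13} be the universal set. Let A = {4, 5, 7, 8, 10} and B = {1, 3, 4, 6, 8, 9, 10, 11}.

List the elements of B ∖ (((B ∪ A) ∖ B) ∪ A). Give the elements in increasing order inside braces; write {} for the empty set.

{1, 3, 6, 9, 11}

B ∪ A = {1, 3, 4, 5, 6, 7, 8, 9, 10, 11}
(B ∪ A) ∖ B = {5, 7}
((B ∪ A) ∖ B) ∪ A = {4, 5, 7, 8, 10}
B ∖ (((B ∪ A) ∖ B) ∪ A) = {1, 3, 6, 9, 11}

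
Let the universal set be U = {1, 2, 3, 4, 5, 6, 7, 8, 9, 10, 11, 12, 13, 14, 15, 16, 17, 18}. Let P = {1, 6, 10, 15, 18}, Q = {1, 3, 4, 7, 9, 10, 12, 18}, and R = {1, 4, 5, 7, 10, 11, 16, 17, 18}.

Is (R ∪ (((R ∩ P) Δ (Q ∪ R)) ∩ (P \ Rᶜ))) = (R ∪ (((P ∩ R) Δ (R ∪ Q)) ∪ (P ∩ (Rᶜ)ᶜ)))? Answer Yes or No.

No

R ∩ P = {1, 10, 18}
Q ∪ R = {1, 3, 4, 5, 7, 9, 10, 11, 12, 16, 17, 18}
(R ∩ P) Δ (Q ∪ R) = {3, 4, 5, 7, 9, 11, 12, 16, 17}
Rᶜ = {2, 3, 6, 8, 9, 12, 13, 14, 15}
P \ Rᶜ = {1, 10, 18}
((R ∩ P) Δ (Q ∪ R)) ∩ (P \ Rᶜ) = {}
R ∪ (((R ∩ P) Δ (Q ∪ R)) ∩ (P \ Rᶜ)) = {1, 4, 5, 7, 10, 11, 16, 17, 18}
P ∩ R = {1, 10, 18}
R ∪ Q = {1, 3, 4, 5, 7, 9, 10, 11, 12, 16, 17, 18}
(P ∩ R) Δ (R ∪ Q) = {3, 4, 5, 7, 9, 11, 12, 16, 17}
(Rᶜ)ᶜ = {1, 4, 5, 7, 10, 11, 16, 17, 18}
P ∩ (Rᶜ)ᶜ = {1, 10, 18}
((P ∩ R) Δ (R ∪ Q)) ∪ (P ∩ (Rᶜ)ᶜ) = {1, 3, 4, 5, 7, 9, 10, 11, 12, 16, 17, 18}
R ∪ (((P ∩ R) Δ (R ∪ Q)) ∪ (P ∩ (Rᶜ)ᶜ)) = {1, 3, 4, 5, 7, 9, 10, 11, 12, 16, 17, 18}
3 ∈ R ∪ (((P ∩ R) Δ (R ∪ Q)) ∪ (P ∩ (Rᶜ)ᶜ)) but 3 ∉ R ∪ (((R ∩ P) Δ (Q ∪ R)) ∩ (P \ Rᶜ)), so they differ.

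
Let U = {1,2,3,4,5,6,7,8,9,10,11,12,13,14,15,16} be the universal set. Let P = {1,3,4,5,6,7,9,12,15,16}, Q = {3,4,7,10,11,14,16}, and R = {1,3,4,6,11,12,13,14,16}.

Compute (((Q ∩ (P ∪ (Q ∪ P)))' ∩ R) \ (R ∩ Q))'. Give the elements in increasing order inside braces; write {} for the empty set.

Q ∪ P = {1,3,4,5,6,7,9,10,11,12,14,15,16}
P ∪ (Q ∪ P) = {1,3,4,5,6,7,9,10,11,12,14,15,16}
Q ∩ (P ∪ (Q ∪ P)) = {3,4,7,10,11,14,16}
(Q ∩ (P ∪ (Q ∪ P)))' = {1,2,5,6,8,9,12,13,15}
(Q ∩ (P ∪ (Q ∪ P)))' ∩ R = {1,6,12,13}
R ∩ Q = {3,4,11,14,16}
((Q ∩ (P ∪ (Q ∪ P)))' ∩ R) \ (R ∩ Q) = {1,6,12,13}
(((Q ∩ (P ∪ (Q ∪ P)))' ∩ R) \ (R ∩ Q))' = {2,3,4,5,7,8,9,10,11,14,15,16}

{2,3,4,5,7,8,9,10,11,14,15,16}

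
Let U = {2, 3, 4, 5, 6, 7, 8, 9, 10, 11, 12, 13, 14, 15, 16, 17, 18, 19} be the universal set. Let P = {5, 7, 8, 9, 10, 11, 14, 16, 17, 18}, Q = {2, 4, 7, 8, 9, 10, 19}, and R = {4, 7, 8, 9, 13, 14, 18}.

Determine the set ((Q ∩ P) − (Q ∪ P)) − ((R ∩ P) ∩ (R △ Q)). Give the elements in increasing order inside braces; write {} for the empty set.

{}

Q ∩ P = {7, 8, 9, 10}
Q ∪ P = {2, 4, 5, 7, 8, 9, 10, 11, 14, 16, 17, 18, 19}
(Q ∩ P) − (Q ∪ P) = {}
R ∩ P = {7, 8, 9, 14, 18}
R △ Q = {2, 10, 13, 14, 18, 19}
(R ∩ P) ∩ (R △ Q) = {14, 18}
((Q ∩ P) − (Q ∪ P)) − ((R ∩ P) ∩ (R △ Q)) = {}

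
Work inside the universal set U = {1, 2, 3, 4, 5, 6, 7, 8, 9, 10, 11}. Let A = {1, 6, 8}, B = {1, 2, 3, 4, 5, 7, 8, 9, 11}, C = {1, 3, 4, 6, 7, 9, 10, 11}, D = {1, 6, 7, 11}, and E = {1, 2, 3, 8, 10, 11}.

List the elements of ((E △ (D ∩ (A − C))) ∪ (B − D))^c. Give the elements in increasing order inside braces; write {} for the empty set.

A − C = {8}
D ∩ (A − C) = {}
E △ (D ∩ (A − C)) = {1, 2, 3, 8, 10, 11}
B − D = {2, 3, 4, 5, 8, 9}
(E △ (D ∩ (A − C))) ∪ (B − D) = {1, 2, 3, 4, 5, 8, 9, 10, 11}
((E △ (D ∩ (A − C))) ∪ (B − D))^c = {6, 7}

{6, 7}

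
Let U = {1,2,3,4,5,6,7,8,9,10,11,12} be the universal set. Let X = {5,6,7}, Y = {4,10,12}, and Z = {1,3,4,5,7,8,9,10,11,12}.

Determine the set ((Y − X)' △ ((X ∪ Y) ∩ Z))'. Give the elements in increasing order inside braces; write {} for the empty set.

{5,7}

Y − X = {4,10,12}
(Y − X)' = {1,2,3,5,6,7,8,9,11}
X ∪ Y = {4,5,6,7,10,12}
(X ∪ Y) ∩ Z = {4,5,7,10,12}
(Y − X)' △ ((X ∪ Y) ∩ Z) = {1,2,3,4,6,8,9,10,11,12}
((Y − X)' △ ((X ∪ Y) ∩ Z))' = {5,7}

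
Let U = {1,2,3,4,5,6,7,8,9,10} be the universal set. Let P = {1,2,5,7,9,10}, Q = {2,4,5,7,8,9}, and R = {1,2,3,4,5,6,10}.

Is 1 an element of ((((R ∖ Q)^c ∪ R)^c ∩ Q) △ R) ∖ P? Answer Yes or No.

No

1 ∈ R and 1 ∉ Q, so 1 ∈ R ∖ Q
1 ∉ (R ∖ Q)^c since 1 ∈ (R ∖ Q)
1 ∉ (R ∖ Q)^c and 1 ∈ R, so 1 ∈ (R ∖ Q)^c ∪ R
1 ∉ ((R ∖ Q)^c ∪ R)^c since 1 ∈ ((R ∖ Q)^c ∪ R)
1 ∉ ((R ∖ Q)^c ∪ R)^c and 1 ∉ Q, so 1 ∉ ((R ∖ Q)^c ∪ R)^c ∩ Q
1 ∉ (((R ∖ Q)^c ∪ R)^c ∩ Q) and 1 ∈ R, so 1 ∈ (((R ∖ Q)^c ∪ R)^c ∩ Q) △ R
1 ∈ ((((R ∖ Q)^c ∪ R)^c ∩ Q) △ R) and 1 ∈ P, so 1 ∉ ((((R ∖ Q)^c ∪ R)^c ∩ Q) △ R) ∖ P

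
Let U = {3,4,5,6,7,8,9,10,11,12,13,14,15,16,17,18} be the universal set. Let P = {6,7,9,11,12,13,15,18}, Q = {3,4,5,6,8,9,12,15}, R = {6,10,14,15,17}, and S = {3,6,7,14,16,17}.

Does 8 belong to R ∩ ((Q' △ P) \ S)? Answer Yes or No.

8 ∈ Q, so 8 ∉ Q'
8 ∉ Q' and 8 ∉ P, so 8 ∉ Q' △ P
8 ∉ (Q' △ P) and 8 ∉ S, so 8 ∉ (Q' △ P) \ S
8 ∉ R and 8 ∉ ((Q' △ P) \ S), so 8 ∉ R ∩ ((Q' △ P) \ S)

No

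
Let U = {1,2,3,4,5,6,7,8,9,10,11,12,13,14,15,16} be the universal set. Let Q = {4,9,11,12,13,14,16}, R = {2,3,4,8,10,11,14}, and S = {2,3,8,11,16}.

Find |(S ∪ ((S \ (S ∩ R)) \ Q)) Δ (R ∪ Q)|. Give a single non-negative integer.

6

S ∩ R = {2,3,8,11}
S \ (S ∩ R) = {16}
(S \ (S ∩ R)) \ Q = {}
S ∪ ((S \ (S ∩ R)) \ Q) = {2,3,8,11,16}
R ∪ Q = {2,3,4,8,9,10,11,12,13,14,16}
(S ∪ ((S \ (S ∩ R)) \ Q)) Δ (R ∪ Q) = {4,9,10,12,13,14}
|(S ∪ ((S \ (S ∩ R)) \ Q)) Δ (R ∪ Q)| = 6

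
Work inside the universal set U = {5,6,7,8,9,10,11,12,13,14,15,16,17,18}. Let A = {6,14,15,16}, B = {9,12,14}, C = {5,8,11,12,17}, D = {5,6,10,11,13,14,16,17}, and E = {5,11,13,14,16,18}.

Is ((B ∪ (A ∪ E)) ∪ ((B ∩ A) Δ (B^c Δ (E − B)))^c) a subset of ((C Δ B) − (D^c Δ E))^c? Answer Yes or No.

A ∪ E = {5,6,11,13,14,15,16,18}
B ∪ (A ∪ E) = {5,6,9,11,12,13,14,15,16,18}
B ∩ A = {14}
B^c = {5,6,7,8,10,11,13,15,16,17,18}
E − B = {5,11,13,16,18}
B^c Δ (E − B) = {6,7,8,10,15,17}
(B ∩ A) Δ (B^c Δ (E − B)) = {6,7,8,10,14,15,17}
((B ∩ A) Δ (B^c Δ (E − B)))^c = {5,9,11,12,13,16,18}
(B ∪ (A ∪ E)) ∪ ((B ∩ A) Δ (B^c Δ (E − B)))^c = {5,6,9,11,12,13,14,15,16,18}
C Δ B = {5,8,9,11,14,17}
D^c = {7,8,9,12,15,18}
D^c Δ E = {5,7,8,9,11,12,13,14,15,16}
(C Δ B) − (D^c Δ E) = {17}
((C Δ B) − (D^c Δ E))^c = {5,6,7,8,9,10,11,12,13,14,15,16,18}
Every element of {5,6,9,11,12,13,14,15,16,18} is in {5,6,7,8,9,10,11,12,13,14,15,16,18}, so (B ∪ (A ∪ E)) ∪ ((B ∩ A) Δ (B^c Δ (E − B)))^c ⊆ ((C Δ B) − (D^c Δ E))^c.

Yes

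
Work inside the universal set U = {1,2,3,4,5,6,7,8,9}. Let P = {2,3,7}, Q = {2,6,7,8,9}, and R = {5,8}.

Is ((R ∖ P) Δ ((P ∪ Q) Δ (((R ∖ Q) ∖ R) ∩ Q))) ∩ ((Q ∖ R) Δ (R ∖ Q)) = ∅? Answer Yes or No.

No

R ∖ P = {5,8}
P ∪ Q = {2,3,6,7,8,9}
R ∖ Q = {5}
(R ∖ Q) ∖ R = {}
((R ∖ Q) ∖ R) ∩ Q = {}
(P ∪ Q) Δ (((R ∖ Q) ∖ R) ∩ Q) = {2,3,6,7,8,9}
(R ∖ P) Δ ((P ∪ Q) Δ (((R ∖ Q) ∖ R) ∩ Q)) = {2,3,5,6,7,9}
Q ∖ R = {2,6,7,9}
(Q ∖ R) Δ (R ∖ Q) = {2,5,6,7,9}
2 lies in both, so they are not disjoint.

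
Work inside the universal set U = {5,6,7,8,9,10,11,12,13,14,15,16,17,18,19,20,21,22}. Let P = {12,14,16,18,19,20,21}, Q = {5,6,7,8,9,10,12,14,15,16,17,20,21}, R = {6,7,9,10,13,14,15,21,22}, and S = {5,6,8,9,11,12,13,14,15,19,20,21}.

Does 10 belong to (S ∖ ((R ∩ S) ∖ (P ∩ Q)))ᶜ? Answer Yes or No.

10 ∈ R and 10 ∉ S, so 10 ∉ R ∩ S
10 ∉ P and 10 ∈ Q, so 10 ∉ P ∩ Q
10 ∉ (R ∩ S) and 10 ∉ (P ∩ Q), so 10 ∉ (R ∩ S) ∖ (P ∩ Q)
10 ∉ S and 10 ∉ ((R ∩ S) ∖ (P ∩ Q)), so 10 ∉ S ∖ ((R ∩ S) ∖ (P ∩ Q))
10 ∈ (S ∖ ((R ∩ S) ∖ (P ∩ Q)))ᶜ since 10 ∉ (S ∖ ((R ∩ S) ∖ (P ∩ Q)))

Yes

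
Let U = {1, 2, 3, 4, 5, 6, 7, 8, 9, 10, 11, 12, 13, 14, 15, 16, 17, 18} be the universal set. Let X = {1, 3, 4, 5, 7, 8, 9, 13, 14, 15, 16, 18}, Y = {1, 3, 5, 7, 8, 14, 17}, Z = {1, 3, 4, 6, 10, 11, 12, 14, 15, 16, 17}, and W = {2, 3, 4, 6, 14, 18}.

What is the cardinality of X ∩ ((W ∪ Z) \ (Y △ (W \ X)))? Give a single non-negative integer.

4

W ∪ Z = {1, 2, 3, 4, 6, 10, 11, 12, 14, 15, 16, 17, 18}
W \ X = {2, 6}
Y △ (W \ X) = {1, 2, 3, 5, 6, 7, 8, 14, 17}
(W ∪ Z) \ (Y △ (W \ X)) = {4, 10, 11, 12, 15, 16, 18}
X ∩ ((W ∪ Z) \ (Y △ (W \ X))) = {4, 15, 16, 18}
|X ∩ ((W ∪ Z) \ (Y △ (W \ X)))| = 4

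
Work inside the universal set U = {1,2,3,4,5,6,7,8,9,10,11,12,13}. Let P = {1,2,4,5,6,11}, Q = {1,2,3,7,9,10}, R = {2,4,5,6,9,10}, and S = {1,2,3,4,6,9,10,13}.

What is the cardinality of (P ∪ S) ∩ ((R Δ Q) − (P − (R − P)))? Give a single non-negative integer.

P ∪ S = {1,2,3,4,5,6,9,10,11,13}
R Δ Q = {1,3,4,5,6,7}
R − P = {9,10}
P − (R − P) = {1,2,4,5,6,11}
(R Δ Q) − (P − (R − P)) = {3,7}
(P ∪ S) ∩ ((R Δ Q) − (P − (R − P))) = {3}
|(P ∪ S) ∩ ((R Δ Q) − (P − (R − P)))| = 1

1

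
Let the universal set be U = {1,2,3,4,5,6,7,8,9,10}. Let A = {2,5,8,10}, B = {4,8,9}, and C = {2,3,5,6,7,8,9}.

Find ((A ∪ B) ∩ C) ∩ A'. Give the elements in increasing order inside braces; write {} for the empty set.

{9}

A ∪ B = {2,4,5,8,9,10}
(A ∪ B) ∩ C = {2,5,8,9}
A' = {1,3,4,6,7,9}
((A ∪ B) ∩ C) ∩ A' = {9}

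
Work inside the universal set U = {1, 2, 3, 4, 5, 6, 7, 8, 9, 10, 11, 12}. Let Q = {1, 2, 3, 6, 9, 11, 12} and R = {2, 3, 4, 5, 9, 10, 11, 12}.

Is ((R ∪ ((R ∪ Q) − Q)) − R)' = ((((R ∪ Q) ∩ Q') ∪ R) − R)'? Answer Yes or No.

Yes

R ∪ Q = {1, 2, 3, 4, 5, 6, 9, 10, 11, 12}
(R ∪ Q) − Q = {4, 5, 10}
R ∪ ((R ∪ Q) − Q) = {2, 3, 4, 5, 9, 10, 11, 12}
(R ∪ ((R ∪ Q) − Q)) − R = {}
((R ∪ ((R ∪ Q) − Q)) − R)' = {1, 2, 3, 4, 5, 6, 7, 8, 9, 10, 11, 12}
Q' = {4, 5, 7, 8, 10}
(R ∪ Q) ∩ Q' = {4, 5, 10}
((R ∪ Q) ∩ Q') ∪ R = {2, 3, 4, 5, 9, 10, 11, 12}
(((R ∪ Q) ∩ Q') ∪ R) − R = {}
((((R ∪ Q) ∩ Q') ∪ R) − R)' = {1, 2, 3, 4, 5, 6, 7, 8, 9, 10, 11, 12}
Both equal {1, 2, 3, 4, 5, 6, 7, 8, 9, 10, 11, 12}, so ((R ∪ ((R ∪ Q) − Q)) − R)' = ((((R ∪ Q) ∩ Q') ∪ R) − R)'.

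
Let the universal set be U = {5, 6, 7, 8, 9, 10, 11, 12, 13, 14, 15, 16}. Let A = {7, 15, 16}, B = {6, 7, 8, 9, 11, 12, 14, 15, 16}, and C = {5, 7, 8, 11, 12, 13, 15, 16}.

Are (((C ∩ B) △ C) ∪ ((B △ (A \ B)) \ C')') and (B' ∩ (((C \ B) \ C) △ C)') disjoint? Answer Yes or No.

No

C ∩ B = {7, 8, 11, 12, 15, 16}
(C ∩ B) △ C = {5, 13}
A \ B = {}
B △ (A \ B) = {6, 7, 8, 9, 11, 12, 14, 15, 16}
C' = {6, 9, 10, 14}
(B △ (A \ B)) \ C' = {7, 8, 11, 12, 15, 16}
((B △ (A \ B)) \ C')' = {5, 6, 9, 10, 13, 14}
((C ∩ B) △ C) ∪ ((B △ (A \ B)) \ C')' = {5, 6, 9, 10, 13, 14}
B' = {5, 10, 13}
C \ B = {5, 13}
(C \ B) \ C = {}
((C \ B) \ C) △ C = {5, 7, 8, 11, 12, 13, 15, 16}
(((C \ B) \ C) △ C)' = {6, 9, 10, 14}
B' ∩ (((C \ B) \ C) △ C)' = {10}
10 lies in both, so they are not disjoint.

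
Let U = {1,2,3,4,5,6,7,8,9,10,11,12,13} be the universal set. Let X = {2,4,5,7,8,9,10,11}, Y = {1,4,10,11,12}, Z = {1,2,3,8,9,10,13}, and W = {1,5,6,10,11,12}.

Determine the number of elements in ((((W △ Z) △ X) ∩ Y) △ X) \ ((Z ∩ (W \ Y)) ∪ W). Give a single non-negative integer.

W △ Z = {2,3,5,6,8,9,11,12,13}
(W △ Z) △ X = {3,4,6,7,10,12,13}
((W △ Z) △ X) ∩ Y = {4,10,12}
(((W △ Z) △ X) ∩ Y) △ X = {2,5,7,8,9,11,12}
W \ Y = {5,6}
Z ∩ (W \ Y) = {}
(Z ∩ (W \ Y)) ∪ W = {1,5,6,10,11,12}
((((W △ Z) △ X) ∩ Y) △ X) \ ((Z ∩ (W \ Y)) ∪ W) = {2,7,8,9}
|((((W △ Z) △ X) ∩ Y) △ X) \ ((Z ∩ (W \ Y)) ∪ W)| = 4

4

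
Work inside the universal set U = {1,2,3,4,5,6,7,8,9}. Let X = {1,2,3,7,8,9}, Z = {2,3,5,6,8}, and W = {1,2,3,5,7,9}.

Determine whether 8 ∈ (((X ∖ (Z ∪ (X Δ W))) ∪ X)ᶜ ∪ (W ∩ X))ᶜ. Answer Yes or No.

Yes

8 ∈ X and 8 ∉ W, so 8 ∈ X Δ W
8 ∈ Z and 8 ∈ (X Δ W), so 8 ∈ Z ∪ (X Δ W)
8 ∈ X and 8 ∈ (Z ∪ (X Δ W)), so 8 ∉ X ∖ (Z ∪ (X Δ W))
8 ∉ (X ∖ (Z ∪ (X Δ W))) and 8 ∈ X, so 8 ∈ (X ∖ (Z ∪ (X Δ W))) ∪ X
8 ∉ ((X ∖ (Z ∪ (X Δ W))) ∪ X)ᶜ since 8 ∈ ((X ∖ (Z ∪ (X Δ W))) ∪ X)
8 ∉ W and 8 ∈ X, so 8 ∉ W ∩ X
8 ∉ ((X ∖ (Z ∪ (X Δ W))) ∪ X)ᶜ and 8 ∉ (W ∩ X), so 8 ∉ ((X ∖ (Z ∪ (X Δ W))) ∪ X)ᶜ ∪ (W ∩ X)
8 ∈ (((X ∖ (Z ∪ (X Δ W))) ∪ X)ᶜ ∪ (W ∩ X))ᶜ since 8 ∉ (((X ∖ (Z ∪ (X Δ W))) ∪ X)ᶜ ∪ (W ∩ X))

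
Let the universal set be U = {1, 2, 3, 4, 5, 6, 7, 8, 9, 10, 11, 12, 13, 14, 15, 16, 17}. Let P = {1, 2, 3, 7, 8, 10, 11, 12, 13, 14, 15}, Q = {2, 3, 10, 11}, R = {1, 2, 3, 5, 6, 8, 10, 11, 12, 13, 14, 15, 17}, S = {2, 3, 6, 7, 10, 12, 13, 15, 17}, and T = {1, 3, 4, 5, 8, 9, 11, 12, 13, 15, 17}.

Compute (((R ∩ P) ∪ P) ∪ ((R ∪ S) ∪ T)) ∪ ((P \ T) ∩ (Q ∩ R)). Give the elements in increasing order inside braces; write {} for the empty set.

R ∩ P = {1, 2, 3, 8, 10, 11, 12, 13, 14, 15}
(R ∩ P) ∪ P = {1, 2, 3, 7, 8, 10, 11, 12, 13, 14, 15}
R ∪ S = {1, 2, 3, 5, 6, 7, 8, 10, 11, 12, 13, 14, 15, 17}
(R ∪ S) ∪ T = {1, 2, 3, 4, 5, 6, 7, 8, 9, 10, 11, 12, 13, 14, 15, 17}
((R ∩ P) ∪ P) ∪ ((R ∪ S) ∪ T) = {1, 2, 3, 4, 5, 6, 7, 8, 9, 10, 11, 12, 13, 14, 15, 17}
P \ T = {2, 7, 10, 14}
Q ∩ R = {2, 3, 10, 11}
(P \ T) ∩ (Q ∩ R) = {2, 10}
(((R ∩ P) ∪ P) ∪ ((R ∪ S) ∪ T)) ∪ ((P \ T) ∩ (Q ∩ R)) = {1, 2, 3, 4, 5, 6, 7, 8, 9, 10, 11, 12, 13, 14, 15, 17}

{1, 2, 3, 4, 5, 6, 7, 8, 9, 10, 11, 12, 13, 14, 15, 17}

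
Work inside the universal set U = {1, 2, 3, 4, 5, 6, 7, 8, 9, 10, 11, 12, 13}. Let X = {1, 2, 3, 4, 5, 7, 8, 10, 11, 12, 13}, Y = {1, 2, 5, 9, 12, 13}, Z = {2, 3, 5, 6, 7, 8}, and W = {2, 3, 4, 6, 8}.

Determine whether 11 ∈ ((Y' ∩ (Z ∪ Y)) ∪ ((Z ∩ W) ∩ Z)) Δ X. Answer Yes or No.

Yes

11 ∉ Y, so 11 ∈ Y'
11 ∉ Z and 11 ∉ Y, so 11 ∉ Z ∪ Y
11 ∈ Y' and 11 ∉ (Z ∪ Y), so 11 ∉ Y' ∩ (Z ∪ Y)
11 ∉ Z and 11 ∉ W, so 11 ∉ Z ∩ W
11 ∉ (Z ∩ W) and 11 ∉ Z, so 11 ∉ (Z ∩ W) ∩ Z
11 ∉ (Y' ∩ (Z ∪ Y)) and 11 ∉ ((Z ∩ W) ∩ Z), so 11 ∉ (Y' ∩ (Z ∪ Y)) ∪ ((Z ∩ W) ∩ Z)
11 ∉ ((Y' ∩ (Z ∪ Y)) ∪ ((Z ∩ W) ∩ Z)) and 11 ∈ X, so 11 ∈ ((Y' ∩ (Z ∪ Y)) ∪ ((Z ∩ W) ∩ Z)) Δ X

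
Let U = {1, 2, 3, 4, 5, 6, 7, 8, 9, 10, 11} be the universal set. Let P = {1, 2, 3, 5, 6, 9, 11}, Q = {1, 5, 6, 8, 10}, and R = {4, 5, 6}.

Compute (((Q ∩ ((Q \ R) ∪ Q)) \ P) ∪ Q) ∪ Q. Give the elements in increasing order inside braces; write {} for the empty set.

{1, 5, 6, 8, 10}

Q \ R = {1, 8, 10}
(Q \ R) ∪ Q = {1, 5, 6, 8, 10}
Q ∩ ((Q \ R) ∪ Q) = {1, 5, 6, 8, 10}
(Q ∩ ((Q \ R) ∪ Q)) \ P = {8, 10}
((Q ∩ ((Q \ R) ∪ Q)) \ P) ∪ Q = {1, 5, 6, 8, 10}
(((Q ∩ ((Q \ R) ∪ Q)) \ P) ∪ Q) ∪ Q = {1, 5, 6, 8, 10}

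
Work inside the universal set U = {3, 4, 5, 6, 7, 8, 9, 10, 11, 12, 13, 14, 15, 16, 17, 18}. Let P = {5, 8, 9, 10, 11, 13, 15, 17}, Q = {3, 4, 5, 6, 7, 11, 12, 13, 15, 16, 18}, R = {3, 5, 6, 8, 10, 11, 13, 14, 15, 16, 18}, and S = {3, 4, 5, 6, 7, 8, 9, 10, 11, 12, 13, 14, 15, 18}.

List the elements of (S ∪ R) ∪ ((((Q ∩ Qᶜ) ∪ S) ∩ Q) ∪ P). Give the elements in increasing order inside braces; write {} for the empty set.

{3, 4, 5, 6, 7, 8, 9, 10, 11, 12, 13, 14, 15, 16, 17, 18}

S ∪ R = {3, 4, 5, 6, 7, 8, 9, 10, 11, 12, 13, 14, 15, 16, 18}
Qᶜ = {8, 9, 10, 14, 17}
Q ∩ Qᶜ = {}
(Q ∩ Qᶜ) ∪ S = {3, 4, 5, 6, 7, 8, 9, 10, 11, 12, 13, 14, 15, 18}
((Q ∩ Qᶜ) ∪ S) ∩ Q = {3, 4, 5, 6, 7, 11, 12, 13, 15, 18}
(((Q ∩ Qᶜ) ∪ S) ∩ Q) ∪ P = {3, 4, 5, 6, 7, 8, 9, 10, 11, 12, 13, 15, 17, 18}
(S ∪ R) ∪ ((((Q ∩ Qᶜ) ∪ S) ∩ Q) ∪ P) = {3, 4, 5, 6, 7, 8, 9, 10, 11, 12, 13, 14, 15, 16, 17, 18}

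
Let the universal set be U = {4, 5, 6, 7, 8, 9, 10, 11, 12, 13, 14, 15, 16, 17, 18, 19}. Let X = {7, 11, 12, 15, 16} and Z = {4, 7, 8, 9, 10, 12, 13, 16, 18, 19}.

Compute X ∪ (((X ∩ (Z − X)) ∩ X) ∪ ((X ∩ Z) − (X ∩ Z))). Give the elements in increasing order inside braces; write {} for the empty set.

Z − X = {4, 8, 9, 10, 13, 18, 19}
X ∩ (Z − X) = {}
(X ∩ (Z − X)) ∩ X = {}
X ∩ Z = {7, 12, 16}
(X ∩ Z) − (X ∩ Z) = {}
((X ∩ (Z − X)) ∩ X) ∪ ((X ∩ Z) − (X ∩ Z)) = {}
X ∪ (((X ∩ (Z − X)) ∩ X) ∪ ((X ∩ Z) − (X ∩ Z))) = {7, 11, 12, 15, 16}

{7, 11, 12, 15, 16}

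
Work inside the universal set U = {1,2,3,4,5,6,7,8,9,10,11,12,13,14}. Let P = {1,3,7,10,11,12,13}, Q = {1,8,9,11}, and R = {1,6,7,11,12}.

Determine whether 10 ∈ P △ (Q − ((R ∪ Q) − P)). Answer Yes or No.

10 ∉ R and 10 ∉ Q, so 10 ∉ R ∪ Q
10 ∉ (R ∪ Q) and 10 ∈ P, so 10 ∉ (R ∪ Q) − P
10 ∉ Q and 10 ∉ ((R ∪ Q) − P), so 10 ∉ Q − ((R ∪ Q) − P)
10 ∈ P and 10 ∉ (Q − ((R ∪ Q) − P)), so 10 ∈ P △ (Q − ((R ∪ Q) − P))

Yes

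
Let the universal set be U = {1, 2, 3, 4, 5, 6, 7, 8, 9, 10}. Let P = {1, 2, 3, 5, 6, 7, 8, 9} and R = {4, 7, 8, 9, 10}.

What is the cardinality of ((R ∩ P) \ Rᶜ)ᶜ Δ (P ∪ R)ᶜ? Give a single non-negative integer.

7

R ∩ P = {7, 8, 9}
Rᶜ = {1, 2, 3, 5, 6}
(R ∩ P) \ Rᶜ = {7, 8, 9}
((R ∩ P) \ Rᶜ)ᶜ = {1, 2, 3, 4, 5, 6, 10}
P ∪ R = {1, 2, 3, 4, 5, 6, 7, 8, 9, 10}
(P ∪ R)ᶜ = {}
((R ∩ P) \ Rᶜ)ᶜ Δ (P ∪ R)ᶜ = {1, 2, 3, 4, 5, 6, 10}
|((R ∩ P) \ Rᶜ)ᶜ Δ (P ∪ R)ᶜ| = 7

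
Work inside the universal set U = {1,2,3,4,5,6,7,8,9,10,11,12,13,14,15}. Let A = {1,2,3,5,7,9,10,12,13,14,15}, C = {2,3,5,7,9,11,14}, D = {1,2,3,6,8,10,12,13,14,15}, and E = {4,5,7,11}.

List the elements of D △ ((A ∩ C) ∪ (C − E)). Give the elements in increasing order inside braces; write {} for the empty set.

A ∩ C = {2,3,5,7,9,14}
C − E = {2,3,9,14}
(A ∩ C) ∪ (C − E) = {2,3,5,7,9,14}
D △ ((A ∩ C) ∪ (C − E)) = {1,5,6,7,8,9,10,12,13,15}

{1,5,6,7,8,9,10,12,13,15}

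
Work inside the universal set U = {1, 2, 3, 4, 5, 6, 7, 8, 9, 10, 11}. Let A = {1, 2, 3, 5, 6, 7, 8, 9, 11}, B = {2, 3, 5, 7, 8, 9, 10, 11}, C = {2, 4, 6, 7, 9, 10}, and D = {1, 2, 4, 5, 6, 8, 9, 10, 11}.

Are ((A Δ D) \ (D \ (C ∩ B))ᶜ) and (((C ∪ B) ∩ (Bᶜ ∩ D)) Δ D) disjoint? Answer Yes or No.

Yes

A Δ D = {3, 4, 7, 10}
C ∩ B = {2, 7, 9, 10}
D \ (C ∩ B) = {1, 4, 5, 6, 8, 11}
(D \ (C ∩ B))ᶜ = {2, 3, 7, 9, 10}
(A Δ D) \ (D \ (C ∩ B))ᶜ = {4}
C ∪ B = {2, 3, 4, 5, 6, 7, 8, 9, 10, 11}
Bᶜ = {1, 4, 6}
Bᶜ ∩ D = {1, 4, 6}
(C ∪ B) ∩ (Bᶜ ∩ D) = {4, 6}
((C ∪ B) ∩ (Bᶜ ∩ D)) Δ D = {1, 2, 5, 8, 9, 10, 11}
{4} and {1, 2, 5, 8, 9, 10, 11} share no elements.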